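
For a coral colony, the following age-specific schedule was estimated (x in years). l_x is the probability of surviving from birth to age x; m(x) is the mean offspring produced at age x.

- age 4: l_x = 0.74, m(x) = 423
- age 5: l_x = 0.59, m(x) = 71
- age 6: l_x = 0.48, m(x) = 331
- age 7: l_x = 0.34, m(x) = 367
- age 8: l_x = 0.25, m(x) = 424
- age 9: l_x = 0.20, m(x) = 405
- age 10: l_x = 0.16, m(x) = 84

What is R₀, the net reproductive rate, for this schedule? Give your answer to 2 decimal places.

R₀ = Σ l_x m(x):
  age 4: 0.74 × 423 = 313.0200
  age 5: 0.59 × 71 = 41.8900
  age 6: 0.48 × 331 = 158.8800
  age 7: 0.34 × 367 = 124.7800
  age 8: 0.25 × 424 = 106.0000
  age 9: 0.20 × 405 = 81.0000
  age 10: 0.16 × 84 = 13.4400
R₀ = 313.0200 + 41.8900 + 158.8800 + 124.7800 + 106.0000 + 81.0000 + 13.4400 = 839.0100

839.01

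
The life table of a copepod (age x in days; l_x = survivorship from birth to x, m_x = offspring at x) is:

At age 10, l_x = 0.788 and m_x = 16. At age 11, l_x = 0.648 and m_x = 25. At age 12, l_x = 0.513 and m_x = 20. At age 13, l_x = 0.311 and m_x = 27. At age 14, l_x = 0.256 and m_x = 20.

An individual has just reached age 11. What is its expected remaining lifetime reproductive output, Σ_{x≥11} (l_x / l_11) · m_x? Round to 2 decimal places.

61.69

l_11 = 0.648. Conditional survival from age 11 to x is l_x / l_11.
  x=11: (0.648/0.648) × 25 = 25.0000
  x=12: (0.513/0.648) × 20 = 15.8333
  x=13: (0.311/0.648) × 27 = 12.9583
  x=14: (0.256/0.648) × 20 = 7.9012
Sum = 25.0000 + 15.8333 + 12.9583 + 7.9012 = 61.6929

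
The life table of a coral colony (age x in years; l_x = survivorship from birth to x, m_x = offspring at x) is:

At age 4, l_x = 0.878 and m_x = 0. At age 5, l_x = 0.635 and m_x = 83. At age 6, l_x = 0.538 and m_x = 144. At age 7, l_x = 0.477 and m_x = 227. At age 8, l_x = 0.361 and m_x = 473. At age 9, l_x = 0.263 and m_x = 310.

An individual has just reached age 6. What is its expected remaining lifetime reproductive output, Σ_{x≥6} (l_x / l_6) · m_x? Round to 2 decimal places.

814.19

l_6 = 0.538. Conditional survival from age 6 to x is l_x / l_6.
  x=6: (0.538/0.538) × 144 = 144.0000
  x=7: (0.477/0.538) × 227 = 201.2621
  x=8: (0.361/0.538) × 473 = 317.3848
  x=9: (0.263/0.538) × 310 = 151.5428
Sum = 144.0000 + 201.2621 + 317.3848 + 151.5428 = 814.1896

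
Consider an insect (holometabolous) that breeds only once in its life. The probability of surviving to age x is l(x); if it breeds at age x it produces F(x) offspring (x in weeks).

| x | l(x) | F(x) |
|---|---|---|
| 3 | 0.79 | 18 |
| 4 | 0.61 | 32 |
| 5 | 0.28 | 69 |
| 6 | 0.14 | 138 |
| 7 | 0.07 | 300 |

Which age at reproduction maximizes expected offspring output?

7

Expected offspring if breeding at age x = l(x) × F(x):
  age 3: 0.79 × 18 = 14.220
  age 4: 0.61 × 32 = 19.520
  age 5: 0.28 × 69 = 19.320
  age 6: 0.14 × 138 = 19.320
  age 7: 0.07 × 300 = 21.000
Maximum at age 7 (21.000).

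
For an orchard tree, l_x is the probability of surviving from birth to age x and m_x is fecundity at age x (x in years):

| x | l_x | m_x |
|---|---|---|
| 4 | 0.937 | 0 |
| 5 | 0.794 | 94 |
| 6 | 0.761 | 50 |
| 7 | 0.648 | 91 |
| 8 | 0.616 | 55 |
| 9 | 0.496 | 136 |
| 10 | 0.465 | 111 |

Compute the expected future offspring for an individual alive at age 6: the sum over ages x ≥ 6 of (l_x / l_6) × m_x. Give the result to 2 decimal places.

l_6 = 0.761. Conditional survival from age 6 to x is l_x / l_6.
  x=6: (0.761/0.761) × 50 = 50.0000
  x=7: (0.648/0.761) × 91 = 77.4875
  x=8: (0.616/0.761) × 55 = 44.5204
  x=9: (0.496/0.761) × 136 = 88.6413
  x=10: (0.465/0.761) × 111 = 67.8252
Sum = 50.0000 + 77.4875 + 44.5204 + 88.6413 + 67.8252 = 328.4744

328.47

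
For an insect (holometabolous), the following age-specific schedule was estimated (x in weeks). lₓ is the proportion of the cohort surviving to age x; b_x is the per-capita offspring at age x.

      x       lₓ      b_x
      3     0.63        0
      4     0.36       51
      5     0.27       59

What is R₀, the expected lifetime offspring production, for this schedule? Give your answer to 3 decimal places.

R₀ = Σ lₓ b_x:
  age 3: 0.63 × 0 = 0.0000
  age 4: 0.36 × 51 = 18.3600
  age 5: 0.27 × 59 = 15.9300
R₀ = 0.0000 + 18.3600 + 15.9300 = 34.2900

34.290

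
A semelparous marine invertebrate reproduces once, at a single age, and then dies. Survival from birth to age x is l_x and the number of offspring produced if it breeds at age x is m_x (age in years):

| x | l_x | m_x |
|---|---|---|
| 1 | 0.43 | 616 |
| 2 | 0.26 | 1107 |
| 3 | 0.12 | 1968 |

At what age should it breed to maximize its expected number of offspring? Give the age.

Expected offspring if breeding at age x = l_x × m_x:
  age 1: 0.43 × 616 = 264.880
  age 2: 0.26 × 1107 = 287.820
  age 3: 0.12 × 1968 = 236.160
Maximum at age 2 (287.820).

2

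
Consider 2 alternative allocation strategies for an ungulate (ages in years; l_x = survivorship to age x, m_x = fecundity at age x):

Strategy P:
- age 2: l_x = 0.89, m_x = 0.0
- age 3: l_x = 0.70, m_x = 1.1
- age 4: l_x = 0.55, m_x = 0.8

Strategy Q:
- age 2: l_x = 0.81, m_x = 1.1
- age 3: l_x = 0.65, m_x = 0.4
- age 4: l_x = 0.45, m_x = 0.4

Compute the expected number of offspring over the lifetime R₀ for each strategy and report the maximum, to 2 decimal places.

Strategy P: R₀ = 0.89×0.0 + 0.70×1.1 + 0.55×0.8 = 1.2100
Strategy Q: R₀ = 0.81×1.1 + 0.65×0.4 + 0.45×0.4 = 1.3310
Highest R₀: strategy Q with 1.3310.

1.33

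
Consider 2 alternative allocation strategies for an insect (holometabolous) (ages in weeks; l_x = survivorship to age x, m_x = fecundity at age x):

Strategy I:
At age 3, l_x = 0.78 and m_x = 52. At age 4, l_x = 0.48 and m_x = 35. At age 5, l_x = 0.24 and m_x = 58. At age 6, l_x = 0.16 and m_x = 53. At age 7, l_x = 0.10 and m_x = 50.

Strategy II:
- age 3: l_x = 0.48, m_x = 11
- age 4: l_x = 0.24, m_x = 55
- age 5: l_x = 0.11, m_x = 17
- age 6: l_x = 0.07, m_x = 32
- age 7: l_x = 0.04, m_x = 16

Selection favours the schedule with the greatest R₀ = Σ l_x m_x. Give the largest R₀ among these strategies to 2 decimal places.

Strategy I: R₀ = 0.78×52 + 0.48×35 + 0.24×58 + 0.16×53 + 0.10×50 = 84.7600
Strategy II: R₀ = 0.48×11 + 0.24×55 + 0.11×17 + 0.07×32 + 0.04×16 = 23.2300
Highest R₀: strategy I with 84.7600.

84.76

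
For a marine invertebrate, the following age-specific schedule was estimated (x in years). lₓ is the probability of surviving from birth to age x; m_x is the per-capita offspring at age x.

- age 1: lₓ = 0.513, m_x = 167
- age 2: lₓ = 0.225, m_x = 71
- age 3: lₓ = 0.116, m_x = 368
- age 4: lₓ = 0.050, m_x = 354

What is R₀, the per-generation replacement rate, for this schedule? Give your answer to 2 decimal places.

R₀ = Σ lₓ m_x:
  age 1: 0.513 × 167 = 85.6710
  age 2: 0.225 × 71 = 15.9750
  age 3: 0.116 × 368 = 42.6880
  age 4: 0.050 × 354 = 17.7000
R₀ = 85.6710 + 15.9750 + 42.6880 + 17.7000 = 162.0340

162.03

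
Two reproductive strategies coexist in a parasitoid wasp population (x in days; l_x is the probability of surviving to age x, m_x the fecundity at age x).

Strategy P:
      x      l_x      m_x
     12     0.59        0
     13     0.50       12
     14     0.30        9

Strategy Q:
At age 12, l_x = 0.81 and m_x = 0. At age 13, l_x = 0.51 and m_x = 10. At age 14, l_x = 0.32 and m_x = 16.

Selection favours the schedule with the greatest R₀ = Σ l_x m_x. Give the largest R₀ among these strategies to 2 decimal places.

Strategy P: R₀ = 0.59×0 + 0.50×12 + 0.30×9 = 8.7000
Strategy Q: R₀ = 0.81×0 + 0.51×10 + 0.32×16 = 10.2200
Highest R₀: strategy Q with 10.2200.

10.22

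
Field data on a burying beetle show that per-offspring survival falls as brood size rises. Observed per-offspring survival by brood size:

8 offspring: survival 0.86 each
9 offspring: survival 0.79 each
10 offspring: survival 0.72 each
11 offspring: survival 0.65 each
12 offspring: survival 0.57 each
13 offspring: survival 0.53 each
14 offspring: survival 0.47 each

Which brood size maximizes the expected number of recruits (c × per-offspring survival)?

Expected recruits = c × s(c):
  c=8: 8 × 0.86 = 6.880
  c=9: 9 × 0.79 = 7.110
  c=10: 10 × 0.72 = 7.200
  c=11: 11 × 0.65 = 7.150
  c=12: 12 × 0.57 = 6.840
  c=13: 13 × 0.53 = 6.890
  c=14: 14 × 0.47 = 6.580
Maximum at c = 10 (7.200 recruits).

10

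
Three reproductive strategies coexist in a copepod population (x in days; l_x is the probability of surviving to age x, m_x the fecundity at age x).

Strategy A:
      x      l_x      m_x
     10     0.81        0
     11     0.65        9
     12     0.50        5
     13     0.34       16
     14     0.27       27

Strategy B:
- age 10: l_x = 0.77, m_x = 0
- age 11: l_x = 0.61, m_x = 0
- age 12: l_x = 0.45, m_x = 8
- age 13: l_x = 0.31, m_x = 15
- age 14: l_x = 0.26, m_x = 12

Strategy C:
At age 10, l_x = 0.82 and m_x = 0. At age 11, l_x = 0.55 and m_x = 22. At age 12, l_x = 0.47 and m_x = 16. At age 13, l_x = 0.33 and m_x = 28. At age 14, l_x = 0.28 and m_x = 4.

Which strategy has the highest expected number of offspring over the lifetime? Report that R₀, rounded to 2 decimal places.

29.98

Strategy A: R₀ = 0.81×0 + 0.65×9 + 0.50×5 + 0.34×16 + 0.27×27 = 21.0800
Strategy B: R₀ = 0.77×0 + 0.61×0 + 0.45×8 + 0.31×15 + 0.26×12 = 11.3700
Strategy C: R₀ = 0.82×0 + 0.55×22 + 0.47×16 + 0.33×28 + 0.28×4 = 29.9800
Highest R₀: strategy C with 29.9800.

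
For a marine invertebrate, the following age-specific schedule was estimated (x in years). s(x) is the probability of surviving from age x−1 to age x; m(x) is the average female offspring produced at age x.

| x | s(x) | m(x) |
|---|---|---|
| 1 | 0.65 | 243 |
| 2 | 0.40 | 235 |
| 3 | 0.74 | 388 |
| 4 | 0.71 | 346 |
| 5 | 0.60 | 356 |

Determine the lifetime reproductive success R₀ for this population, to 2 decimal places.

370.14

Survivorship from birth: l_x = s_1·s_2·…·s_x.
  l_1 = 0.65000
  l_2 = 0.26000
  l_3 = 0.19240
  l_4 = 0.13660
  l_5 = 0.08196
R₀ = Σ l_x m(x):
  age 1: 0.65000 × 243 = 157.9500
  age 2: 0.26000 × 235 = 61.1000
  age 3: 0.19240 × 388 = 74.6512
  age 4: 0.13660 × 346 = 47.2636
  age 5: 0.08196 × 356 = 29.1778
R₀ = 157.9500 + 61.1000 + 74.6512 + 47.2636 + 29.1778 = 370.1426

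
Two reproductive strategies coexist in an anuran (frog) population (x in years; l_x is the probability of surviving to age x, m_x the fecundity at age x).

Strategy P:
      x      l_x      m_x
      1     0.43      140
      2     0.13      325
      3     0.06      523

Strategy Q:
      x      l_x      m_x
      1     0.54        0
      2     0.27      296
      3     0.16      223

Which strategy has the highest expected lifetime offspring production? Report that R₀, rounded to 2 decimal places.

Strategy P: R₀ = 0.43×140 + 0.13×325 + 0.06×523 = 133.8300
Strategy Q: R₀ = 0.54×0 + 0.27×296 + 0.16×223 = 115.6000
Highest R₀: strategy P with 133.8300.

133.83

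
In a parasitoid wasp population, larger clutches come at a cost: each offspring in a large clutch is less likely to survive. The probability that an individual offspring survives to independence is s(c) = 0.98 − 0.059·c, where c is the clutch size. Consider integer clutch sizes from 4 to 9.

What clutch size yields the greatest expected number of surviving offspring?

Expected surviving offspring = c × s(c):
  c=4: 4 × 0.744 = 2.976
  c=5: 5 × 0.685 = 3.425
  c=6: 6 × 0.626 = 3.756
  c=7: 7 × 0.567 = 3.969
  c=8: 8 × 0.508 = 4.064
  c=9: 9 × 0.449 = 4.041
Maximum at c = 8 (4.064 surviving offspring).

8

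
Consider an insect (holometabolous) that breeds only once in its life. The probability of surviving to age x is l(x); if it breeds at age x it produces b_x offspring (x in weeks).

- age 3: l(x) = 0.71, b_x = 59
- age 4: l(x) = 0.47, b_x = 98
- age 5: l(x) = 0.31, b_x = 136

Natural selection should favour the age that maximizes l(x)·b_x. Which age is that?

4

Expected offspring if breeding at age x = l(x) × b_x:
  age 3: 0.71 × 59 = 41.890
  age 4: 0.47 × 98 = 46.060
  age 5: 0.31 × 136 = 42.160
Maximum at age 4 (46.060).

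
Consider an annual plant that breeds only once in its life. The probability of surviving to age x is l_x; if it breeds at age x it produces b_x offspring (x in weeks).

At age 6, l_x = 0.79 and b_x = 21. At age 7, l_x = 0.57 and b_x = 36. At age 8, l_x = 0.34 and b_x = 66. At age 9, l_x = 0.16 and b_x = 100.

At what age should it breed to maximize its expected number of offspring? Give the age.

Expected offspring if breeding at age x = l_x × b_x:
  age 6: 0.79 × 21 = 16.590
  age 7: 0.57 × 36 = 20.520
  age 8: 0.34 × 66 = 22.440
  age 9: 0.16 × 100 = 16.000
Maximum at age 8 (22.440).

8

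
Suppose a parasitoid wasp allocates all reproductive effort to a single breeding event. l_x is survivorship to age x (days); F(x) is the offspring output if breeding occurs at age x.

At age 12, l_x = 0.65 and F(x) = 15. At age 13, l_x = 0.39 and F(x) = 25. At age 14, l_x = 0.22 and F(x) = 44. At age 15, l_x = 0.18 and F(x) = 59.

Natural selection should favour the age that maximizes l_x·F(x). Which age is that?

Expected offspring if breeding at age x = l_x × F(x):
  age 12: 0.65 × 15 = 9.750
  age 13: 0.39 × 25 = 9.750
  age 14: 0.22 × 44 = 9.680
  age 15: 0.18 × 59 = 10.620
Maximum at age 15 (10.620).

15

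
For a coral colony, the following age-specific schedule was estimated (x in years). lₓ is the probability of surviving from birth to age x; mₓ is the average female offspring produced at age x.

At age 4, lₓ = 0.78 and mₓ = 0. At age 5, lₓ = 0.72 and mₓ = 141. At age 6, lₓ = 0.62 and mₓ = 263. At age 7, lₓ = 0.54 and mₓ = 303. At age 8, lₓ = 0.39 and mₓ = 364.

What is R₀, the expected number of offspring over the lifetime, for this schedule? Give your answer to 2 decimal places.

R₀ = Σ lₓ mₓ:
  age 4: 0.78 × 0 = 0.0000
  age 5: 0.72 × 141 = 101.5200
  age 6: 0.62 × 263 = 163.0600
  age 7: 0.54 × 303 = 163.6200
  age 8: 0.39 × 364 = 141.9600
R₀ = 0.0000 + 101.5200 + 163.0600 + 163.6200 + 141.9600 = 570.1600

570.16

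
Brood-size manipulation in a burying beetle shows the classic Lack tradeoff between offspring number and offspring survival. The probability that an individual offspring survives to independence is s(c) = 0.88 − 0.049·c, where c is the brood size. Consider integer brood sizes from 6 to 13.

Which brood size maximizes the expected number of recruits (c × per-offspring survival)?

9

Expected recruits = c × s(c):
  c=6: 6 × 0.586 = 3.516
  c=7: 7 × 0.537 = 3.759
  c=8: 8 × 0.488 = 3.904
  c=9: 9 × 0.439 = 3.951
  c=10: 10 × 0.390 = 3.900
  c=11: 11 × 0.341 = 3.751
  c=12: 12 × 0.292 = 3.504
  c=13: 13 × 0.243 = 3.159
Maximum at c = 9 (3.951 recruits).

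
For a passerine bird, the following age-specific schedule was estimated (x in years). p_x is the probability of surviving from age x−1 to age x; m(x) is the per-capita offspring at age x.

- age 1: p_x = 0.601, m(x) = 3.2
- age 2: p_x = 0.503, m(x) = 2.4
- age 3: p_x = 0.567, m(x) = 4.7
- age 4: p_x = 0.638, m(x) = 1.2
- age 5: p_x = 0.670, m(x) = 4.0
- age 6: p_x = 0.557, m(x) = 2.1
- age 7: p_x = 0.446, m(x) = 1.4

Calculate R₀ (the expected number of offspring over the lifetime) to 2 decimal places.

3.99

Survivorship from birth: l_x = p_1·p_2·…·p_x.
  l_1 = 0.60100
  l_2 = 0.30230
  l_3 = 0.17141
  l_4 = 0.10936
  l_5 = 0.07327
  l_6 = 0.04081
  l_7 = 0.01820
R₀ = Σ l_x m(x):
  age 1: 0.60100 × 3.2 = 1.9232
  age 2: 0.30230 × 2.4 = 0.7255
  age 3: 0.17141 × 4.7 = 0.8056
  age 4: 0.10936 × 1.2 = 0.1312
  age 5: 0.07327 × 4.0 = 0.2931
  age 6: 0.04081 × 2.1 = 0.0857
  age 7: 0.01820 × 1.4 = 0.0255
R₀ = 1.9232 + 0.7255 + 0.8056 + 0.1312 + 0.2931 + 0.0857 + 0.0255 = 3.9898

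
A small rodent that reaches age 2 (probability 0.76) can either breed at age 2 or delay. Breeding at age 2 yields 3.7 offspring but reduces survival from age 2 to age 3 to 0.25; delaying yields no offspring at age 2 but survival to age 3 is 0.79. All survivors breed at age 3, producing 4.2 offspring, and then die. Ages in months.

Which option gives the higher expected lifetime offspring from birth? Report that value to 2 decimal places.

3.61

breed at age 2: R₀ = 0.76 × (3.7 + 0.25 × 4.2) = 0.76 × 4.7500 = 3.6100
delay to age 3: R₀ = 0.76 × (0.79 × 4.2) = 0.76 × 3.3180 = 2.5217
Higher: breed at age 2 (3.6100).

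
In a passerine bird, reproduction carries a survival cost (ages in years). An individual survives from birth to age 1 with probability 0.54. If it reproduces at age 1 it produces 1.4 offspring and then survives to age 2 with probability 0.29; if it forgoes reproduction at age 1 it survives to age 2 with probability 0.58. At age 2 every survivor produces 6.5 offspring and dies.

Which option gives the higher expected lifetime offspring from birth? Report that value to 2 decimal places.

breed at age 1: R₀ = 0.54 × (1.4 + 0.29 × 6.5) = 0.54 × 3.2850 = 1.7739
delay to age 2: R₀ = 0.54 × (0.58 × 6.5) = 0.54 × 3.7700 = 2.0358
Higher: delay to age 2 (2.0358).

2.04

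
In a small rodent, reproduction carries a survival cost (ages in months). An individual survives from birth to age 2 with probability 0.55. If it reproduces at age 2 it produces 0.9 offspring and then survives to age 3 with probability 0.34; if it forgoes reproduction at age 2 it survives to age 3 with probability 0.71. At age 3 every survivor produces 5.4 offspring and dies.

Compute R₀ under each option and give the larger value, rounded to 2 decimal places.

2.11

breed at age 2: R₀ = 0.55 × (0.9 + 0.34 × 5.4) = 0.55 × 2.7360 = 1.5048
delay to age 3: R₀ = 0.55 × (0.71 × 5.4) = 0.55 × 3.8340 = 2.1087
Higher: delay to age 3 (2.1087).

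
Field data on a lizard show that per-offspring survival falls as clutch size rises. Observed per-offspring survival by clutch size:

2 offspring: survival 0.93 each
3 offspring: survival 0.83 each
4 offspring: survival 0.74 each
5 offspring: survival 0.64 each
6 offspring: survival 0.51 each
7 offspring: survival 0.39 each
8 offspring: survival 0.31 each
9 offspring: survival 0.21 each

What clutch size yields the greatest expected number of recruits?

Expected recruits = c × s(c):
  c=2: 2 × 0.93 = 1.860
  c=3: 3 × 0.83 = 2.490
  c=4: 4 × 0.74 = 2.960
  c=5: 5 × 0.64 = 3.200
  c=6: 6 × 0.51 = 3.060
  c=7: 7 × 0.39 = 2.730
  c=8: 8 × 0.31 = 2.480
  c=9: 9 × 0.21 = 1.890
Maximum at c = 5 (3.200 recruits).

5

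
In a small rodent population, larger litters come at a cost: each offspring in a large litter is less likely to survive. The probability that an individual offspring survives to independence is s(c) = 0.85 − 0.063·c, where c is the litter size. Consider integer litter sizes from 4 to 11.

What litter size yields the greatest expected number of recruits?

Expected recruits = c × s(c):
  c=4: 4 × 0.598 = 2.392
  c=5: 5 × 0.535 = 2.675
  c=6: 6 × 0.472 = 2.832
  c=7: 7 × 0.409 = 2.863
  c=8: 8 × 0.346 = 2.768
  c=9: 9 × 0.283 = 2.547
  c=10: 10 × 0.220 = 2.200
  c=11: 11 × 0.157 = 1.727
Maximum at c = 7 (2.863 recruits).

7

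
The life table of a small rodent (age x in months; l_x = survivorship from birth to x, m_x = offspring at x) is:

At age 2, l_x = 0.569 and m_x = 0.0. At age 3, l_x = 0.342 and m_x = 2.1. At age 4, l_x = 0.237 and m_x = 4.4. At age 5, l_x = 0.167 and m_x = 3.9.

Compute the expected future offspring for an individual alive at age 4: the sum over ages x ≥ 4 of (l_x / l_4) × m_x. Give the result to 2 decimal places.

7.15

l_4 = 0.237. Conditional survival from age 4 to x is l_x / l_4.
  x=4: (0.237/0.237) × 4.4 = 4.4000
  x=5: (0.167/0.237) × 3.9 = 2.7481
Sum = 4.4000 + 2.7481 = 7.1481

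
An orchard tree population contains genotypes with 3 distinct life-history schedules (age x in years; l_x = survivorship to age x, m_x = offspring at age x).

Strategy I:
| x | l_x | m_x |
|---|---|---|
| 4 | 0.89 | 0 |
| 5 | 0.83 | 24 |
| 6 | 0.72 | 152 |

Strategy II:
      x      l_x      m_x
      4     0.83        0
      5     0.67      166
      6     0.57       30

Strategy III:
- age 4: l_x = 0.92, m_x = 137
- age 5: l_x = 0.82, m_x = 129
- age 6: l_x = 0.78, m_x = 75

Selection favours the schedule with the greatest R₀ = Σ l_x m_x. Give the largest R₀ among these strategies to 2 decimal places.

290.32

Strategy I: R₀ = 0.89×0 + 0.83×24 + 0.72×152 = 129.3600
Strategy II: R₀ = 0.83×0 + 0.67×166 + 0.57×30 = 128.3200
Strategy III: R₀ = 0.92×137 + 0.82×129 + 0.78×75 = 290.3200
Highest R₀: strategy III with 290.3200.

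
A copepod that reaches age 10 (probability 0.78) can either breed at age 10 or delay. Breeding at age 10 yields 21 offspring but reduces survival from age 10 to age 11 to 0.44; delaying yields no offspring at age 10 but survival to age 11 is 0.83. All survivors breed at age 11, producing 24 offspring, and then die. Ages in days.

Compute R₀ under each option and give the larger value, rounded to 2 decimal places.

breed at age 10: R₀ = 0.78 × (21 + 0.44 × 24) = 0.78 × 31.5600 = 24.6168
delay to age 11: R₀ = 0.78 × (0.83 × 24) = 0.78 × 19.9200 = 15.5376
Higher: breed at age 10 (24.6168).

24.62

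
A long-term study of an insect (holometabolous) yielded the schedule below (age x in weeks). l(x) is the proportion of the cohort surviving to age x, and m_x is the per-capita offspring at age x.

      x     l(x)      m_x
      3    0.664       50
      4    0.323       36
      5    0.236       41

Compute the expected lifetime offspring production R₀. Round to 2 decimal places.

R₀ = Σ l(x) m_x:
  age 3: 0.664 × 50 = 33.2000
  age 4: 0.323 × 36 = 11.6280
  age 5: 0.236 × 41 = 9.6760
R₀ = 33.2000 + 11.6280 + 9.6760 = 54.5040

54.50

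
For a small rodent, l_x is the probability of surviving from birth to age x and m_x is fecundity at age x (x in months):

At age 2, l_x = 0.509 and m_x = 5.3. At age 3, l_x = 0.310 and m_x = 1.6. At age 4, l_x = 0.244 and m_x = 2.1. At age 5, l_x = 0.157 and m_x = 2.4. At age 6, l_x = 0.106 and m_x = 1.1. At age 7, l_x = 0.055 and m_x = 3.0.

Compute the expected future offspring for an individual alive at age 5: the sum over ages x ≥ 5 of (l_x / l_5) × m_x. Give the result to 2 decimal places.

l_5 = 0.157. Conditional survival from age 5 to x is l_x / l_5.
  x=5: (0.157/0.157) × 2.4 = 2.4000
  x=6: (0.106/0.157) × 1.1 = 0.7427
  x=7: (0.055/0.157) × 3.0 = 1.0510
Sum = 2.4000 + 0.7427 + 1.0510 = 4.1936

4.19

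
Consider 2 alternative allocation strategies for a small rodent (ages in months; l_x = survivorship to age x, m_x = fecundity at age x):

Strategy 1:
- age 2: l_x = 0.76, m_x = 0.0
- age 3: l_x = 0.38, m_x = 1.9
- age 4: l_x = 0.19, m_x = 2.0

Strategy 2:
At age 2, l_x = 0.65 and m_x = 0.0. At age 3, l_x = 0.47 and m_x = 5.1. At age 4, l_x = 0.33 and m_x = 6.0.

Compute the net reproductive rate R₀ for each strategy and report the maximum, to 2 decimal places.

4.38

Strategy 1: R₀ = 0.76×0.0 + 0.38×1.9 + 0.19×2.0 = 1.1020
Strategy 2: R₀ = 0.65×0.0 + 0.47×5.1 + 0.33×6.0 = 4.3770
Highest R₀: strategy 2 with 4.3770.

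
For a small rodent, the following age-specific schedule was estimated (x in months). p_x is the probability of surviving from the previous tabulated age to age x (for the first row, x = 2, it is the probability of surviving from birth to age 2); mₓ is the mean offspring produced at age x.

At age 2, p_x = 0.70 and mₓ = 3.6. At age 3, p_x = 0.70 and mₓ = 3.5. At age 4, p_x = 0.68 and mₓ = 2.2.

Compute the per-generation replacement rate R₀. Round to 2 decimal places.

4.97

Survivorship from birth: l_x = p_2·p_3·…·p_x.
  l_2 = 0.70000
  l_3 = 0.49000
  l_4 = 0.33320
R₀ = Σ l_x mₓ:
  age 2: 0.70000 × 3.6 = 2.5200
  age 3: 0.49000 × 3.5 = 1.7150
  age 4: 0.33320 × 2.2 = 0.7330
R₀ = 2.5200 + 1.7150 + 0.7330 = 4.9680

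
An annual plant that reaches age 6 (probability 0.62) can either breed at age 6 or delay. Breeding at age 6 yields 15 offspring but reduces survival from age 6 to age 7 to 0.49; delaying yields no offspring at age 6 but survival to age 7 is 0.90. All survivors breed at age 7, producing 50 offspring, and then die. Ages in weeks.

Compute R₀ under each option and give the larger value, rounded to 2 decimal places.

breed at age 6: R₀ = 0.62 × (15 + 0.49 × 50) = 0.62 × 39.5000 = 24.4900
delay to age 7: R₀ = 0.62 × (0.90 × 50) = 0.62 × 45.0000 = 27.9000
Higher: delay to age 7 (27.9000).

27.90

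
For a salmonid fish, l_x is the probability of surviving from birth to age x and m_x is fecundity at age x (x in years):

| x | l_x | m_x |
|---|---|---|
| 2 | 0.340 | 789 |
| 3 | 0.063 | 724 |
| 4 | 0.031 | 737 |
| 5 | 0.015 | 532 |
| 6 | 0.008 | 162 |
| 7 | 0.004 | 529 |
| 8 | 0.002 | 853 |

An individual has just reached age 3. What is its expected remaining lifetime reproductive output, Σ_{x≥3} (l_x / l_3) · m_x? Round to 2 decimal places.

1294.56

l_3 = 0.063. Conditional survival from age 3 to x is l_x / l_3.
  x=3: (0.063/0.063) × 724 = 724.0000
  x=4: (0.031/0.063) × 737 = 362.6508
  x=5: (0.015/0.063) × 532 = 126.6667
  x=6: (0.008/0.063) × 162 = 20.5714
  x=7: (0.004/0.063) × 529 = 33.5873
  x=8: (0.002/0.063) × 853 = 27.0794
Sum = 724.0000 + 362.6508 + 126.6667 + 20.5714 + 33.5873 + 27.0794 = 1294.5556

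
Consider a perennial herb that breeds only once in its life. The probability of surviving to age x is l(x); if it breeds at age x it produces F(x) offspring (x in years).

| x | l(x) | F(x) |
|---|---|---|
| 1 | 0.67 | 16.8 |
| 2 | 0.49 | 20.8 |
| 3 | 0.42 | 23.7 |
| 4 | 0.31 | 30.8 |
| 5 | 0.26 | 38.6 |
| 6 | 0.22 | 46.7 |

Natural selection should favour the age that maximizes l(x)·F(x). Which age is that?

1

Expected offspring if breeding at age x = l(x) × F(x):
  age 1: 0.67 × 16.8 = 11.256
  age 2: 0.49 × 20.8 = 10.192
  age 3: 0.42 × 23.7 = 9.954
  age 4: 0.31 × 30.8 = 9.548
  age 5: 0.26 × 38.6 = 10.036
  age 6: 0.22 × 46.7 = 10.274
Maximum at age 1 (11.256).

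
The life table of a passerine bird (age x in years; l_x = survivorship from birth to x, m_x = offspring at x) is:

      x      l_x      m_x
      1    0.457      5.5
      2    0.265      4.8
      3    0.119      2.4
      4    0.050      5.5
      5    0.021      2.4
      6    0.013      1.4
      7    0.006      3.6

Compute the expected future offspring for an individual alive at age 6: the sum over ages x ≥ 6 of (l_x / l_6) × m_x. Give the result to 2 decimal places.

l_6 = 0.013. Conditional survival from age 6 to x is l_x / l_6.
  x=6: (0.013/0.013) × 1.4 = 1.4000
  x=7: (0.006/0.013) × 3.6 = 1.6615
Sum = 1.4000 + 1.6615 = 3.0615

3.06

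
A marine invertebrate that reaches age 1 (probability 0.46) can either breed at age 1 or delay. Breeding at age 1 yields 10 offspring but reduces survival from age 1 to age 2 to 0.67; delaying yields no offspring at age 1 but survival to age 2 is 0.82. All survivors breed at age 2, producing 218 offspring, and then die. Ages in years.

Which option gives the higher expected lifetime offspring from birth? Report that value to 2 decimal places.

82.23

breed at age 1: R₀ = 0.46 × (10 + 0.67 × 218) = 0.46 × 156.0600 = 71.7876
delay to age 2: R₀ = 0.46 × (0.82 × 218) = 0.46 × 178.7600 = 82.2296
Higher: delay to age 2 (82.2296).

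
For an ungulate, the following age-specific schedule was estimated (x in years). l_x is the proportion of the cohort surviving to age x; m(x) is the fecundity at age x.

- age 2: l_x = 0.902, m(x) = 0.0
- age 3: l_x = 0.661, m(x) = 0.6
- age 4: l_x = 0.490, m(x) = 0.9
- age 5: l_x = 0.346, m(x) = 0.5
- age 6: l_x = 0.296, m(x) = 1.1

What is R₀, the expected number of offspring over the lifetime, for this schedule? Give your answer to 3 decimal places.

R₀ = Σ l_x m(x):
  age 2: 0.902 × 0.0 = 0.0000
  age 3: 0.661 × 0.6 = 0.3966
  age 4: 0.490 × 0.9 = 0.4410
  age 5: 0.346 × 0.5 = 0.1730
  age 6: 0.296 × 1.1 = 0.3256
R₀ = 0.0000 + 0.3966 + 0.4410 + 0.1730 + 0.3256 = 1.3362

1.336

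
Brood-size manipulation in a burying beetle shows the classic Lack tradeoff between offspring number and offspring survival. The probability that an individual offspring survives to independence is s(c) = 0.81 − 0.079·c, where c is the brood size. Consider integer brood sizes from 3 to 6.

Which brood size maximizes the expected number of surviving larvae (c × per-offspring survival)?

Expected surviving larvae = c × s(c):
  c=3: 3 × 0.573 = 1.719
  c=4: 4 × 0.494 = 1.976
  c=5: 5 × 0.415 = 2.075
  c=6: 6 × 0.336 = 2.016
Maximum at c = 5 (2.075 surviving larvae).

5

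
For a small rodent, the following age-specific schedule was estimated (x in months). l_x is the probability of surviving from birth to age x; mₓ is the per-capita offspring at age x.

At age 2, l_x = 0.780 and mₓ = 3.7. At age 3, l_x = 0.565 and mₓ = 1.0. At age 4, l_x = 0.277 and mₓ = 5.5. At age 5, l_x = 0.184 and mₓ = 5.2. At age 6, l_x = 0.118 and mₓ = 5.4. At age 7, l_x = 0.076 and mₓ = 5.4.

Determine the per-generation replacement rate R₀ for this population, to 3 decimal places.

R₀ = Σ l_x mₓ:
  age 2: 0.780 × 3.7 = 2.8860
  age 3: 0.565 × 1.0 = 0.5650
  age 4: 0.277 × 5.5 = 1.5235
  age 5: 0.184 × 5.2 = 0.9568
  age 6: 0.118 × 5.4 = 0.6372
  age 7: 0.076 × 5.4 = 0.4104
R₀ = 2.8860 + 0.5650 + 1.5235 + 0.9568 + 0.6372 + 0.4104 = 6.9789

6.979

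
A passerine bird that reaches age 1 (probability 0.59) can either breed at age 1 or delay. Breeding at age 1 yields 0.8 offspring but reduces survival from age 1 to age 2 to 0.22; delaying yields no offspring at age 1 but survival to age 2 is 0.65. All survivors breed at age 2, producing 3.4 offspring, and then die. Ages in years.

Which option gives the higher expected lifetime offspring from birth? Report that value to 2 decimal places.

1.30

breed at age 1: R₀ = 0.59 × (0.8 + 0.22 × 3.4) = 0.59 × 1.5480 = 0.9133
delay to age 2: R₀ = 0.59 × (0.65 × 3.4) = 0.59 × 2.2100 = 1.3039
Higher: delay to age 2 (1.3039).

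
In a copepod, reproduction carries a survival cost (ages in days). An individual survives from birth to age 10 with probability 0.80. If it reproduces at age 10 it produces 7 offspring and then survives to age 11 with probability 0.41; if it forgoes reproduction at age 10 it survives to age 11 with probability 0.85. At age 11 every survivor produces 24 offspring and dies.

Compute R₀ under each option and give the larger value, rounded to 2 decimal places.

16.32

breed at age 10: R₀ = 0.80 × (7 + 0.41 × 24) = 0.80 × 16.8400 = 13.4720
delay to age 11: R₀ = 0.80 × (0.85 × 24) = 0.80 × 20.4000 = 16.3200
Higher: delay to age 11 (16.3200).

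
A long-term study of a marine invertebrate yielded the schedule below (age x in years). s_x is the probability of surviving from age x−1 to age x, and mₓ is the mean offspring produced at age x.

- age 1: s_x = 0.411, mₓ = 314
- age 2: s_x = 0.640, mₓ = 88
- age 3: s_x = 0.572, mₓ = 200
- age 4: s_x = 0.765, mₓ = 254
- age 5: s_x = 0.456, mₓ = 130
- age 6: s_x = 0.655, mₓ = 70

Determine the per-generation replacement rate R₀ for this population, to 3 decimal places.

220.759

Survivorship from birth: l_x = s_1·s_2·…·s_x.
  l_1 = 0.41100
  l_2 = 0.26304
  l_3 = 0.15046
  l_4 = 0.11510
  l_5 = 0.05249
  l_6 = 0.03438
R₀ = Σ l_x mₓ:
  age 1: 0.41100 × 314 = 129.0540
  age 2: 0.26304 × 88 = 23.1475
  age 3: 0.15046 × 200 = 30.0920
  age 4: 0.11510 × 254 = 29.2354
  age 5: 0.05249 × 130 = 6.8237
  age 6: 0.03438 × 70 = 2.4066
R₀ = 129.0540 + 23.1475 + 30.0920 + 29.2354 + 6.8237 + 2.4066 = 220.7592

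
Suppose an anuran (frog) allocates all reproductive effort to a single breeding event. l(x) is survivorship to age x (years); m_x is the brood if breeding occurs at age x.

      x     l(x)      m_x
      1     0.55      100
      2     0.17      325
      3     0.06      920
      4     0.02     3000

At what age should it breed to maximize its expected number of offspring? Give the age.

4

Expected offspring if breeding at age x = l(x) × m_x:
  age 1: 0.55 × 100 = 55.000
  age 2: 0.17 × 325 = 55.250
  age 3: 0.06 × 920 = 55.200
  age 4: 0.02 × 3000 = 60.000
Maximum at age 4 (60.000).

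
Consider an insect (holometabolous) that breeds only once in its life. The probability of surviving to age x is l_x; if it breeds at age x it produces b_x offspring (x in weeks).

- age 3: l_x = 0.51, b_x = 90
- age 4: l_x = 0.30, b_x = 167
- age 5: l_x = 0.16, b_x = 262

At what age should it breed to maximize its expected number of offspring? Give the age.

Expected offspring if breeding at age x = l_x × b_x:
  age 3: 0.51 × 90 = 45.900
  age 4: 0.30 × 167 = 50.100
  age 5: 0.16 × 262 = 41.920
Maximum at age 4 (50.100).

4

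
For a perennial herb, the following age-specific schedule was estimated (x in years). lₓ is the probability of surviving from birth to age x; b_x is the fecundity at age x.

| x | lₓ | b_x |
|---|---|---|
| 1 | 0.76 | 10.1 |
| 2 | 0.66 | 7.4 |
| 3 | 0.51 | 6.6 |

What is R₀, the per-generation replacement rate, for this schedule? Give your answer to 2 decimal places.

R₀ = Σ lₓ b_x:
  age 1: 0.76 × 10.1 = 7.6760
  age 2: 0.66 × 7.4 = 4.8840
  age 3: 0.51 × 6.6 = 3.3660
R₀ = 7.6760 + 4.8840 + 3.3660 = 15.9260

15.93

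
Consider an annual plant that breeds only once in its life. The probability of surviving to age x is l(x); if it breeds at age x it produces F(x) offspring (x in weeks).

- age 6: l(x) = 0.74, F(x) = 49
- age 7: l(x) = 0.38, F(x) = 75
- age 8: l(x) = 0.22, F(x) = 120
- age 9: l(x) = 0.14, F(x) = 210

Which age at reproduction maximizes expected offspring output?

Expected offspring if breeding at age x = l(x) × F(x):
  age 6: 0.74 × 49 = 36.260
  age 7: 0.38 × 75 = 28.500
  age 8: 0.22 × 120 = 26.400
  age 9: 0.14 × 210 = 29.400
Maximum at age 6 (36.260).

6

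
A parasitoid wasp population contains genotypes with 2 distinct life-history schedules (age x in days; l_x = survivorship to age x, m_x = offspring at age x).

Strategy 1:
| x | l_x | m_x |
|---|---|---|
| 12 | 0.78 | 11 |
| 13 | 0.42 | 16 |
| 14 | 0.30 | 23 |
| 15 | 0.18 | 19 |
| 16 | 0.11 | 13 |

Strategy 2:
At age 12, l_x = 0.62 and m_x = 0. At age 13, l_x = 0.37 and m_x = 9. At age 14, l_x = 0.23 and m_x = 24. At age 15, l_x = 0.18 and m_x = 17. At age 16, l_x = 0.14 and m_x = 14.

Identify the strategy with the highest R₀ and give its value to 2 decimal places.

27.05

Strategy 1: R₀ = 0.78×11 + 0.42×16 + 0.30×23 + 0.18×19 + 0.11×13 = 27.0500
Strategy 2: R₀ = 0.62×0 + 0.37×9 + 0.23×24 + 0.18×17 + 0.14×14 = 13.8700
Highest R₀: strategy 1 with 27.0500.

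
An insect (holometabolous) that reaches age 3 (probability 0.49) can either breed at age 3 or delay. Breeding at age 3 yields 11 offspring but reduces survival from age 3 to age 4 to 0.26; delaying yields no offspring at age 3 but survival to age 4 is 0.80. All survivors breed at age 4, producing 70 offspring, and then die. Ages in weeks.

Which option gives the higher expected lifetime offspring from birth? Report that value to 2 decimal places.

breed at age 3: R₀ = 0.49 × (11 + 0.26 × 70) = 0.49 × 29.2000 = 14.3080
delay to age 4: R₀ = 0.49 × (0.80 × 70) = 0.49 × 56.0000 = 27.4400
Higher: delay to age 4 (27.4400).

27.44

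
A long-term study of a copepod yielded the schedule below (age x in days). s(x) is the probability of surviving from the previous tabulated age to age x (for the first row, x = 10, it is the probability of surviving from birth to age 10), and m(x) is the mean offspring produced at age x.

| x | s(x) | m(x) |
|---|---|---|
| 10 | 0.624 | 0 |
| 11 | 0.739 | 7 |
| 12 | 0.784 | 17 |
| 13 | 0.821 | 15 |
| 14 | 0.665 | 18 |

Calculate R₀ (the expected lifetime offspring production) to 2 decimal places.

17.38

Survivorship from birth: l_x = s_10·s_11·…·s_x.
  l_10 = 0.62400
  l_11 = 0.46114
  l_12 = 0.36153
  l_13 = 0.29682
  l_14 = 0.19738
R₀ = Σ l_x m(x):
  age 10: 0.62400 × 0 = 0.0000
  age 11: 0.46114 × 7 = 3.2280
  age 12: 0.36153 × 17 = 6.1460
  age 13: 0.29682 × 15 = 4.4523
  age 14: 0.19738 × 18 = 3.5528
R₀ = 0.0000 + 3.2280 + 6.1460 + 4.4523 + 3.5528 = 17.3791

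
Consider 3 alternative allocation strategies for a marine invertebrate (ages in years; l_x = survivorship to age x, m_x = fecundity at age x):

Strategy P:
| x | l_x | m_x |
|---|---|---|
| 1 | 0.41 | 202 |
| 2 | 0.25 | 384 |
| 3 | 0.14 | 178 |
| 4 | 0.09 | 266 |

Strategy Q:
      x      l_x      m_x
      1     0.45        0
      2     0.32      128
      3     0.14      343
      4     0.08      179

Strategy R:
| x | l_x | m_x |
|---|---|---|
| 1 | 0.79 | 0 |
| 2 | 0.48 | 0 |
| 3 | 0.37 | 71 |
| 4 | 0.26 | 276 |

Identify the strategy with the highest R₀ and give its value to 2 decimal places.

Strategy P: R₀ = 0.41×202 + 0.25×384 + 0.14×178 + 0.09×266 = 227.6800
Strategy Q: R₀ = 0.45×0 + 0.32×128 + 0.14×343 + 0.08×179 = 103.3000
Strategy R: R₀ = 0.79×0 + 0.48×0 + 0.37×71 + 0.26×276 = 98.0300
Highest R₀: strategy P with 227.6800.

227.68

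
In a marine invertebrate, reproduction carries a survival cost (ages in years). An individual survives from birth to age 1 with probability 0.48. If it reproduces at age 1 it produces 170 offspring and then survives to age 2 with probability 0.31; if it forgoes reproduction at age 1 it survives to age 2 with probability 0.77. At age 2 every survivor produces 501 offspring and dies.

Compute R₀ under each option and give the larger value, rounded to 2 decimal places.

185.17

breed at age 1: R₀ = 0.48 × (170 + 0.31 × 501) = 0.48 × 325.3100 = 156.1488
delay to age 2: R₀ = 0.48 × (0.77 × 501) = 0.48 × 385.7700 = 185.1696
Higher: delay to age 2 (185.1696).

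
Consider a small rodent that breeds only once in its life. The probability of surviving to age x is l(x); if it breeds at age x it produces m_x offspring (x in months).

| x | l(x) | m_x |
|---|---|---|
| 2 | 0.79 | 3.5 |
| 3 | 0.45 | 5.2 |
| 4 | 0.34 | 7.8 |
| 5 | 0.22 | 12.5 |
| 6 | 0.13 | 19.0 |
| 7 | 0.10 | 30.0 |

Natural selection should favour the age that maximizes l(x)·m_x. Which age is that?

Expected offspring if breeding at age x = l(x) × m_x:
  age 2: 0.79 × 3.5 = 2.765
  age 3: 0.45 × 5.2 = 2.340
  age 4: 0.34 × 7.8 = 2.652
  age 5: 0.22 × 12.5 = 2.750
  age 6: 0.13 × 19.0 = 2.470
  age 7: 0.10 × 30.0 = 3.000
Maximum at age 7 (3.000).

7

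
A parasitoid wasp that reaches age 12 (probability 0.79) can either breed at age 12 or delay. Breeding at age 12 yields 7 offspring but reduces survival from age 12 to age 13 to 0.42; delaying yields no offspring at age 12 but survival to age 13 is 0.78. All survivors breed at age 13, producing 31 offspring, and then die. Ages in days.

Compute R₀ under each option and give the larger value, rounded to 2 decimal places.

breed at age 12: R₀ = 0.79 × (7 + 0.42 × 31) = 0.79 × 20.0200 = 15.8158
delay to age 13: R₀ = 0.79 × (0.78 × 31) = 0.79 × 24.1800 = 19.1022
Higher: delay to age 13 (19.1022).

19.10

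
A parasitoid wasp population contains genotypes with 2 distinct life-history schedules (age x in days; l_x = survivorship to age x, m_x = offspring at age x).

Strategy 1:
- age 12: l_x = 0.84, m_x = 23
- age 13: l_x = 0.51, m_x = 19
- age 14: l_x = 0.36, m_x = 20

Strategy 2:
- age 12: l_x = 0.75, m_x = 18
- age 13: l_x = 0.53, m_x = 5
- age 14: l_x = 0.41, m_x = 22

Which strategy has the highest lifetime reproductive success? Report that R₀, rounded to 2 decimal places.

36.21

Strategy 1: R₀ = 0.84×23 + 0.51×19 + 0.36×20 = 36.2100
Strategy 2: R₀ = 0.75×18 + 0.53×5 + 0.41×22 = 25.1700
Highest R₀: strategy 1 with 36.2100.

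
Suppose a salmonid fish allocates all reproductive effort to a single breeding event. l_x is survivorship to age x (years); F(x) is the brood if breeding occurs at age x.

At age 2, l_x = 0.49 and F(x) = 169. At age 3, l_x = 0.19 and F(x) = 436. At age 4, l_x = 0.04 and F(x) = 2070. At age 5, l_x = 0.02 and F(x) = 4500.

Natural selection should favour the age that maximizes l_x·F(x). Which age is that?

5

Expected offspring if breeding at age x = l_x × F(x):
  age 2: 0.49 × 169 = 82.810
  age 3: 0.19 × 436 = 82.840
  age 4: 0.04 × 2070 = 82.800
  age 5: 0.02 × 4500 = 90.000
Maximum at age 5 (90.000).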